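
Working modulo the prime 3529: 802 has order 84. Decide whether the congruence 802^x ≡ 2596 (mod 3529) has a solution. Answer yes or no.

yes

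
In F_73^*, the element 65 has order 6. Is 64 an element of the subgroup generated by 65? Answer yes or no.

⟨65⟩ has order 6; its elements mod 73 are {1, 8, 9, 64, 65, 72}.
64 is in this set.

yes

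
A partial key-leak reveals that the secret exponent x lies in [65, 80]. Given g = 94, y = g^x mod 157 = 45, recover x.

69

Compute 94^65 mod 157 = 22, then multiply by 94 repeatedly:
  94^65=22  94^66=27  94^67=26  94^68=89  94^69=45
Found 45 at exponent 69.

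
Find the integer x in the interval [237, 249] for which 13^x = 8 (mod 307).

Compute 13^237 mod 307 = 210, then multiply by 13 repeatedly:
  13^237=210  13^238=274  13^239=185  13^240=256  13^241=258
  13^242=284  13^243=8
Found 8 at exponent 243.

243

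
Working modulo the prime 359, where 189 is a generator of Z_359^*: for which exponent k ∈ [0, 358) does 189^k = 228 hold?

215

Baby-step giant-step with m = ceil(sqrt(358)) = 19.
Baby table (189^j mod 359 for j=0..18):
  0:1  1:189  2:180  3:274  4:90  5:137  6:45  7:248
  8:202  9:124  10:101  11:62  12:230  13:31  14:115  15:195
  16:237  17:277  18:298
Giant step factor: 189^(-19) ≡ 35 (mod 359).
Scan 228·35^i mod 359 for i = 0, 1, …:
  i=0: 228   i=1: 82   i=2: 357   i=3: 289
  i=4: 63   i=5: 51   i=6: 349   i=7: 9
  i=8: 315   i=9: 255   i=10: 309   i=11: 45
Match at i=11, j=6: k = 11·19 + 6 = 215.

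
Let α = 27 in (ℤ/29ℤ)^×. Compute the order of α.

28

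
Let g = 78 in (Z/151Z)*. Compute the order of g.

25

The order of 78 must divide p − 1 = 150 = 2 · 3 · 5^2.
Divisors: 1, 2, 3, 5, 6, 10, 15, 25, 30, 50, 75, 150.
Check each in increasing order: 78^1 ≡ 78;  78^2 ≡ 44;  78^3 ≡ 110;  78^5 ≡ 8;  78^6 ≡ 20;  78^10 ≡ 64;  78^15 ≡ 59;  78^25 ≡ 1.
Smallest exponent giving 1 is 25.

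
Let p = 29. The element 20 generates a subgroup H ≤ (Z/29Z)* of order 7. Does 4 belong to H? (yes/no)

no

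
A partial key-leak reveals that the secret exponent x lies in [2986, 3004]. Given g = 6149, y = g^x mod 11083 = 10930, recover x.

2991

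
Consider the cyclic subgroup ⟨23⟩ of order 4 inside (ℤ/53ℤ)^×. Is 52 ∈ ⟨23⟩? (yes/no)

yes

⟨23⟩ has order 4; its elements mod 53 are {1, 23, 30, 52}.
52 is in this set.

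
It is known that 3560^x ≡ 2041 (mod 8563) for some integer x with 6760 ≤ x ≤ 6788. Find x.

6773

Compute 3560^6760 mod 8563 = 7716, then multiply by 3560 repeatedly:
  3560^6760=7716  3560^6761=7419  3560^6762=3348  3560^6763=7747  3560^6764=6460
  3560^6765=5945  3560^6766=5027  3560^6767=8013  3560^6768=2927  3560^6769=7512
  3560^6770=471  3560^6771=6975  3560^6772=6863  3560^6773=2041
Found 2041 at exponent 6773.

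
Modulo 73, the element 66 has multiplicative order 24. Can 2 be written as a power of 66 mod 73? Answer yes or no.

2 ∈ ⟨66⟩ iff 2^24 ≡ 1 (mod 73), since |⟨66⟩| = 24.
2^24 mod 73 = 64.
Since 64 ≠ 1, 2 does not lie in the subgroup.

no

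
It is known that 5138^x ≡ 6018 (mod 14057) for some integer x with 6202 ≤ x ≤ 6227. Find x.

6215

Compute 5138^6202 mod 14057 = 11899, then multiply by 5138 repeatedly:
  5138^6202=11899  5138^6203=3169  5138^6204=4316  5138^6205=7719  5138^6206=5425
  5138^6207=12676  5138^6208=3207  5138^6209=2762  5138^6210=7643  5138^6211=8533
  5138^6212=12828  5138^6213=11048  5138^6214=2458  5138^6215=6018
Found 6018 at exponent 6215.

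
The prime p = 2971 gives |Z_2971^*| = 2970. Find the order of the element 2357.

1485

The order of 2357 must divide p − 1 = 2970 = 2 · 3^3 · 5 · 11.
Divisors: 1, 2, 3, 5, 6, 9, 10, 11, 15, 18, 22, 27, 30, 33, 45, 54, 55, 66, 90, 99, 110, 135, 165, 198, 270, 297, 330, 495, 594, 990, 1485, 2970.
Check each in increasing order: 2357^1 ≡ 2357;  2357^2 ≡ 2650;  2357^3 ≡ 1008;  2357^5 ≡ 271;  2357^6 ≡ 2953;  2357^9 ≡ 2653;  2357^10 ≡ 2137;  2357^11 ≡ 1064;  2357^15 ≡ 2753;  2357^18 ≡ 110;  2357^22 ≡ 145;  2357^27 ≡ 672;  2357^30 ≡ 2959;  2357^33 ≡ 2759;  2357^45 ≡ 2616;  2357^54 ≡ 2963;  2357^55 ≡ 1941;  2357^66 ≡ 379;  2357^90 ≡ 1243;  2357^99 ≡ 2840;  2357^110 ≡ 253;  2357^135 ≡ 1414;  2357^165 ≡ 858;  2357^198 ≡ 2306;  2357^270 ≡ 2884;  2357^297 ≡ 956;  2357^330 ≡ 2327;  2357^495 ≡ 54;  2357^594 ≡ 1839;  2357^990 ≡ 2916;  2357^1485 ≡ 1.
Smallest exponent giving 1 is 1485.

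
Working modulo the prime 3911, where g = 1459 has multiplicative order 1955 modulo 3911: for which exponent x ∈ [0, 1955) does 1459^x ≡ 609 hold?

1110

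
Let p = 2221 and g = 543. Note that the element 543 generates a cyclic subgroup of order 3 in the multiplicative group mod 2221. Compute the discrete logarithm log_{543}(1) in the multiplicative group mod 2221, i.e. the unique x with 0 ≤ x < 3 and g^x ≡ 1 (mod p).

0

Successive powers of 543 modulo 2221:
  543^0=1
So 543^0 ≡ 1 (mod 2221), giving x = 0.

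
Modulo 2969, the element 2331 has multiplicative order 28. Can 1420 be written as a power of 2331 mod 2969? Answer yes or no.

yes

1420 ∈ ⟨2331⟩ iff 1420^28 ≡ 1 (mod 2969), since |⟨2331⟩| = 28.
1420^28 mod 2969 = 1.
Since 1 = 1, 1420 lies in the subgroup.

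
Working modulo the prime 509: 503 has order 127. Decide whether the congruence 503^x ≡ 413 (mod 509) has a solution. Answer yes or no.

yes

413 ∈ ⟨503⟩ iff 413^127 ≡ 1 (mod 509), since |⟨503⟩| = 127.
413^127 mod 509 = 1.
Since 1 = 1, 413 lies in the subgroup.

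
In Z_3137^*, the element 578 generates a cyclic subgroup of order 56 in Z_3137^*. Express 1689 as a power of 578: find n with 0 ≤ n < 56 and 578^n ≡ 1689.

54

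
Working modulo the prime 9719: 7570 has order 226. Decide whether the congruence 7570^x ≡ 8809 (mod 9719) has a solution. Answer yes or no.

8809 ∈ ⟨7570⟩ iff 8809^226 ≡ 1 (mod 9719), since |⟨7570⟩| = 226.
8809^226 mod 9719 = 8057.
Since 8057 ≠ 1, 8809 does not lie in the subgroup.

no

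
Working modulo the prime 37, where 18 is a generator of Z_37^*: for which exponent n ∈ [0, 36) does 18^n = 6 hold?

27

Successive powers of 18 modulo 37:
  18^0=1  18^1=18  18^2=28  18^3=23  18^4=7  18^5=15
  18^6=11  18^7=13  18^8=12  18^9=31  18^10=3  18^11=17
  18^12=10  18^13=32  18^14=21  18^15=8  18^16=33  18^17=2
  18^18=36  18^19=19  18^20=9  18^21=14  18^22=30  18^23=22
  18^24=26  18^25=24  18^26=25  18^27=6
So 18^27 ≡ 6 (mod 37), giving n = 27.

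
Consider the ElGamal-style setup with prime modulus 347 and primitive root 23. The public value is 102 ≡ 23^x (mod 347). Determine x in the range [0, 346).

190

Baby-step giant-step with m = ceil(sqrt(346)) = 19.
Baby table (23^j mod 347 for j=0..18):
  0:1  1:23  2:182  3:22  4:159  5:187  6:137  7:28
  8:297  9:238  10:269  11:288  12:31  13:19  14:90  15:335
  16:71  17:245  18:83
Giant step factor: 23^(-19) ≡ 2 (mod 347).
Scan 102·2^i mod 347 for i = 0, 1, …:
  i=0: 102   i=1: 204   i=2: 61   i=3: 122
  i=4: 244   i=5: 141   i=6: 282   i=7: 217
  i=8: 87   i=9: 174   i=10: 1
Match at i=10, j=0: x = 10·19 + 0 = 190.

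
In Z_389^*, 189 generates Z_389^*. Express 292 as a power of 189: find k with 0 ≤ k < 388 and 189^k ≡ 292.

270

Baby-step giant-step with m = ceil(sqrt(388)) = 20.
Baby table (189^j mod 389 for j=0..19):
  0:1  1:189  2:322  3:174  4:210  5:12  6:323  7:363
  8:143  9:186  10:144  11:375  12:77  13:160  14:287  15:172
  16:221  17:146  18:364  19:332
Giant step factor: 189^(-20) ≡ 85 (mod 389).
Scan 292·85^i mod 389 for i = 0, 1, …:
  i=0: 292   i=1: 313   i=2: 153   i=3: 168
  i=4: 276   i=5: 120   i=6: 86   i=7: 308
  i=8: 117   i=9: 220   i=10: 28   i=11: 46
  i=12: 20   i=13: 144
Match at i=13, j=10: k = 13·20 + 10 = 270.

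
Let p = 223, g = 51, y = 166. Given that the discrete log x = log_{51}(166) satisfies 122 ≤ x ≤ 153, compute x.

Compute 51^122 mod 223 = 37, then multiply by 51 repeatedly:
  51^122=37  51^123=103  51^124=124  51^125=80  51^126=66
  51^127=21  51^128=179  51^129=209  51^130=178  51^131=158
  51^132=30  51^133=192  51^134=203  51^135=95  51^136=162
  51^137=11  51^138=115  51^139=67  51^140=72  51^141=104
  51^142=175  51^143=5  51^144=32  51^145=71  51^146=53
  51^147=27  51^148=39  51^149=205  51^150=197  51^151=12
  51^152=166
Found 166 at exponent 152.

152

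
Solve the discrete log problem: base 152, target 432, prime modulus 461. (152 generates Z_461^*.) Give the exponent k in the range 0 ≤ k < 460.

Baby-step giant-step with m = ceil(sqrt(460)) = 22.
Baby table (152^j mod 461 for j=0..21):
  0:1  1:152  2:54  3:371  4:150  5:211  6:263  7:330
  8:372  9:302  10:265  11:173  12:19  13:122  14:104  15:134
  16:84  17:321  18:387  19:277  20:153  21:206
Giant step factor: 152^(-22) ≡ 64 (mod 461).
Scan 432·64^i mod 461 for i = 0, 1, …:
  i=0: 432   i=1: 449   i=2: 154   i=3: 175
  i=4: 136   i=5: 406   i=6: 168   i=7: 149
  i=8: 316   i=9: 401     …   i=19: 226
  i=20: 173
Match at i=20, j=11: k = 20·22 + 11 = 451.

451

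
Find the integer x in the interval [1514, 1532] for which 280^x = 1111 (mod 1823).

1520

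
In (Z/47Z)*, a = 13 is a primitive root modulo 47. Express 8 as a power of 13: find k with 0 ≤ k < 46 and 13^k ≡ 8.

Successive powers of 13 modulo 47:
  13^0=1  13^1=13  13^2=28  13^3=35  13^4=32  13^5=40
  13^6=3  13^7=39  13^8=37  13^9=11  13^10=2  13^11=26
  13^12=9  13^13=23  13^14=17  13^15=33  13^16=6  13^17=31
  13^18=27  13^19=22  13^20=4  13^21=5  13^22=18  13^23=46
  13^24=34  13^25=19  13^26=12  13^27=15  13^28=7  13^29=44
  13^30=8
So 13^30 ≡ 8 (mod 47), giving k = 30.

30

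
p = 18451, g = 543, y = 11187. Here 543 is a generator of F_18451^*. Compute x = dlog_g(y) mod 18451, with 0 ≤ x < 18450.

Baby-step giant-step with m = ceil(sqrt(18450)) = 136.
Baby table (543^j mod 18451 for j=0..135):
  0:1  1:543  2:18084  3:3680  4:5532  5:14814  6:17817  7:6307
  8:11266  9:10157  10:16853  11:17934  12:14485  13:5229  14:16344  15:18312
  16:16778  17:14111  18:5108  19:5994  20:7366  21:14322  22:8975  23:2361
  24:8904  25:710  26:16510  27:16195  28:11209  29:16108  30:870  31:11135
  32:12828  33:9577  34:15580  35:9382  36:1950  37:7143  38:3939  39:17012
  40:12016  41:11485  42:18368  43:10284  44:12010  45:8227  46:2119  47:6655
  48:15720  49:11598  50:5923  51:5715  52:3477  53:6009  54:15511  55:8817
  56:8822  57:11537  58:9702  59:9651  60:409  61:675  62:15956  63:10589
  64:11566  65:6998  66:17459  67:14874  68:13495  69:2738  70:10654  71:9959
  72:1594  73:16796  74:5434  75:16953  76:16881  77:14687  78:4209  79:16014
  80:5181  81:8731  82:17477  83:6197  84:6889  85:13625  86:17975  87:18297
  88:8633  89:1165  90:5261  91:15269  92:6568  93:5381  94:6625  95:17881
  96:4157  97:6229  98:5814  99:1881  100:6578  101:10811  102:2955  103:17779
  104:4124  105:6761  106:17925  107:9598  108:8532  109:1675  110:5426  111:12609
  112:1366  113:3698  114:15306  115:8208  116:10253  117:13628  118:1153  119:17196
  120:1222  121:17761  122:12801  123:13367  124:7038  125:2277  126:194  127:13087
  128:2606  129:12782  130:3050  131:14011  132:6161  133:5792  134:8386  135:14652
Giant step factor: 543^(-136) ≡ 10798 (mod 18451).
Scan 11187·10798^i mod 18451 for i = 0, 1, …:
  i=0: 11187   i=1: 16980   i=2: 2453   i=3: 10309
  i=4: 1699   i=5: 5508   i=6: 7811   i=7: 3657
  i=8: 3146   i=9: 2217     …   i=54: 12838
  i=55: 2361
Match at i=55, j=23: x = 55·136 + 23 = 7503.

7503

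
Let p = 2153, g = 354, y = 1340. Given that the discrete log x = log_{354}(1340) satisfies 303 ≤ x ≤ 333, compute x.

Compute 354^303 mod 2153 = 1766, then multiply by 354 repeatedly:
  354^303=1766  354^304=794  354^305=1186  354^306=9  354^307=1033
  354^308=1825  354^309=150  354^310=1428  354^311=1710  354^312=347
  354^313=117  354^314=511  354^315=42  354^316=1950  354^317=1340
Found 1340 at exponent 317.

317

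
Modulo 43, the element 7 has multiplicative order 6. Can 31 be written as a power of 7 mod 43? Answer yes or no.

no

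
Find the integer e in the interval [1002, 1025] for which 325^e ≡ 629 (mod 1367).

Compute 325^1002 mod 1367 = 374, then multiply by 325 repeatedly:
  325^1002=374  325^1003=1254  325^1004=184  325^1005=1019  325^1006=361
  325^1007=1130  325^1008=894  325^1009=746  325^1010=491  325^1011=1003
  325^1012=629
Found 629 at exponent 1012.

1012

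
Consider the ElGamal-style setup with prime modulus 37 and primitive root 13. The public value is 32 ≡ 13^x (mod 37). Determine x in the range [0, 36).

7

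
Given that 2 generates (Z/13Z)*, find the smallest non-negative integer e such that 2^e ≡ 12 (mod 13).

Successive powers of 2 modulo 13:
  2^0=1  2^1=2  2^2=4  2^3=8  2^4=3  2^5=6
  2^6=12
So 2^6 ≡ 12 (mod 13), giving e = 6.

6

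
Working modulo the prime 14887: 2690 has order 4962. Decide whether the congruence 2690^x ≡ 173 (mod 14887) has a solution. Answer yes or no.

173 ∈ ⟨2690⟩ iff 173^4962 ≡ 1 (mod 14887), since |⟨2690⟩| = 4962.
173^4962 mod 14887 = 1.
Since 1 = 1, 173 lies in the subgroup.

yes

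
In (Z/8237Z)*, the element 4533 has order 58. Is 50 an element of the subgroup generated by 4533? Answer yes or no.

no

50 ∈ ⟨4533⟩ iff 50^58 ≡ 1 (mod 8237), since |⟨4533⟩| = 58.
50^58 mod 8237 = 3732.
Since 3732 ≠ 1, 50 does not lie in the subgroup.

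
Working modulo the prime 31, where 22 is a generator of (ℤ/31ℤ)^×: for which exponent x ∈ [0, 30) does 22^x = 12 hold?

Successive powers of 22 modulo 31:
  22^0=1  22^1=22  22^2=19  22^3=15  22^4=20  22^5=6
  22^6=8  22^7=21  22^8=28  22^9=27  22^10=5  22^11=17
  22^12=2  22^13=13  22^14=7  22^15=30  22^16=9  22^17=12
So 22^17 ≡ 12 (mod 31), giving x = 17.

17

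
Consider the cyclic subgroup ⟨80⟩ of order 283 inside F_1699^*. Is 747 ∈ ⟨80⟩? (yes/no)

no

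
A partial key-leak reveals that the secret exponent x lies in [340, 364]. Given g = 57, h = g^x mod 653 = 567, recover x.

360

Compute 57^340 mod 653 = 216, then multiply by 57 repeatedly:
  57^340=216  57^341=558  57^342=462  57^343=214  57^344=444
  57^345=494  57^346=79  57^347=585  57^348=42  57^349=435
  57^350=634  57^351=223  57^352=304  57^353=350  57^354=360
  57^355=277  57^356=117  57^357=139  57^358=87  57^359=388
  57^360=567
Found 567 at exponent 360.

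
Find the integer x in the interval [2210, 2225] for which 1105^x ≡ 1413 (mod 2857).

2216

Compute 1105^2210 mod 2857 = 2854, then multiply by 1105 repeatedly:
  1105^2210=2854  1105^2211=2399  1105^2212=2456  1105^2213=2587  1105^2214=1635
  1105^2215=1051  1105^2216=1413
Found 1413 at exponent 2216.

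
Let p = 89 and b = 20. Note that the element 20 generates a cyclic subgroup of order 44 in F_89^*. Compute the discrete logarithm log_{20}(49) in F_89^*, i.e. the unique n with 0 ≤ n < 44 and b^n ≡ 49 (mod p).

43

Baby-step giant-step with m = ceil(sqrt(44)) = 7.
Baby table (20^j mod 89 for j=0..6):
  0:1  1:20  2:44  3:79  4:67  5:5  6:11
Giant step factor: 20^(-7) ≡ 53 (mod 89).
Scan 49·53^i mod 89 for i = 0, 1, …:
  i=0: 49   i=1: 16   i=2: 47   i=3: 88
  i=4: 36   i=5: 39   i=6: 20
Match at i=6, j=1: n = 6·7 + 1 = 43.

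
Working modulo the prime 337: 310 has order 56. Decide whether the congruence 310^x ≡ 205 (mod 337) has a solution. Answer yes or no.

205 ∈ ⟨310⟩ iff 205^56 ≡ 1 (mod 337), since |⟨310⟩| = 56.
205^56 mod 337 = 129.
Since 129 ≠ 1, 205 does not lie in the subgroup.

no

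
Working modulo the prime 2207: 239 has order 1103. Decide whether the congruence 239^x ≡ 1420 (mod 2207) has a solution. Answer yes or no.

yes

1420 ∈ ⟨239⟩ iff 1420^1103 ≡ 1 (mod 2207), since |⟨239⟩| = 1103.
1420^1103 mod 2207 = 1.
Since 1 = 1, 1420 lies in the subgroup.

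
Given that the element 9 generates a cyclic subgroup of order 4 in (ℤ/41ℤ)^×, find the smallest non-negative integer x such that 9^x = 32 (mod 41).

Successive powers of 9 modulo 41:
  9^0=1  9^1=9  9^2=40  9^3=32
So 9^3 ≡ 32 (mod 41), giving x = 3.

3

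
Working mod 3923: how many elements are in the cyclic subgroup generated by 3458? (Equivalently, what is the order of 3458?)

The order of 3458 must divide p − 1 = 3922 = 2 · 37 · 53.
Divisors: 1, 2, 37, 53, 74, 106, 1961, 3922.
Check each in increasing order: 3458^1 ≡ 3458;  3458^2 ≡ 460;  3458^37 ≡ 1521;  3458^53 ≡ 959;  3458^74 ≡ 2794;  3458^106 ≡ 1699;  3458^1961 ≡ 1.
Smallest exponent giving 1 is 1961.

1961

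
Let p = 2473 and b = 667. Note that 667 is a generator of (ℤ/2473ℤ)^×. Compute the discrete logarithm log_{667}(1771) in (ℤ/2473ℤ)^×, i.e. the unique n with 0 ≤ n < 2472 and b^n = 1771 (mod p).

Baby-step giant-step with m = ceil(sqrt(2472)) = 50.
Baby table (667^j mod 2473 for j=0..49):
  0:1  1:667  2:2222  3:747  4:1176  5:451  6:1584  7:557
  8:569  9:1154  10:615  11:2160  12:1434  13:1900  14:1124  15:389
  16:2271  17:1281  18:1242  19:2432  20:2329  21:399  22:1522  23:1244
  24:1293  25:1827  26:1893  27:1401  28:2146  29:1988  30:468  31:558
  32:1236  33:903  34:1362  35:863  36:1885  37:1011  38:1681  39:958
  40:952  41:1896  42:929  43:1393  44:1756  45:1523  46:1911  47:1042
  48:101  49:596
Giant step factor: 667^(-50) ≡ 2023 (mod 2473).
Scan 1771·2023^i mod 2473 for i = 0, 1, …:
  i=0: 1771   i=1: 1829   i=2: 459   i=3: 1182
  i=4: 2268   i=5: 749   i=6: 1751   i=7: 937
  i=8: 1233   i=9: 1575     …   i=14: 1712
  i=15: 1176
Match at i=15, j=4: n = 15·50 + 4 = 754.

754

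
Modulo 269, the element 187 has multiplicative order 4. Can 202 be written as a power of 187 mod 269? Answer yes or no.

no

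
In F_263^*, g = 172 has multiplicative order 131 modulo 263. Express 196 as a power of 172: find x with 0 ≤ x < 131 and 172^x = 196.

80

Baby-step giant-step with m = ceil(sqrt(131)) = 12.
Baby table (172^j mod 263 for j=0..11):
  0:1  1:172  2:128  3:187  4:78  5:3  6:253  7:121
  8:35  9:234  10:9  11:233
Giant step factor: 172^(-12) ≡ 192 (mod 263).
Scan 196·192^i mod 263 for i = 0, 1, …:
  i=0: 196   i=1: 23   i=2: 208   i=3: 223
  i=4: 210   i=5: 81   i=6: 35
Match at i=6, j=8: x = 6·12 + 8 = 80.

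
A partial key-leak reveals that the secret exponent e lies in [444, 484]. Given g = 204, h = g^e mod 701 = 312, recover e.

484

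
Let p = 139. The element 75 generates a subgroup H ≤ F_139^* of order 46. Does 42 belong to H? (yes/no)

no

42 ∈ ⟨75⟩ iff 42^46 ≡ 1 (mod 139), since |⟨75⟩| = 46.
42^46 mod 139 = 42.
Since 42 ≠ 1, 42 does not lie in the subgroup.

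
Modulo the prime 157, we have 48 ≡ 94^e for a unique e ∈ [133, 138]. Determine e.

134

Compute 94^133 mod 157 = 74, then multiply by 94 repeatedly:
  94^133=74  94^134=48
Found 48 at exponent 134.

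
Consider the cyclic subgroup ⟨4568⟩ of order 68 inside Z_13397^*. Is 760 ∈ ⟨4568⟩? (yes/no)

760 ∈ ⟨4568⟩ iff 760^68 ≡ 1 (mod 13397), since |⟨4568⟩| = 68.
760^68 mod 13397 = 1.
Since 1 = 1, 760 lies in the subgroup.

yes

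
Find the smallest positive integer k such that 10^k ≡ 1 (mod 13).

6

The order of 10 must divide p − 1 = 12 = 2^2 · 3.
Divisors: 1, 2, 3, 4, 6, 12.
Check each in increasing order: 10^1 ≡ 10;  10^2 ≡ 9;  10^3 ≡ 12;  10^4 ≡ 3;  10^6 ≡ 1.
Smallest exponent giving 1 is 6.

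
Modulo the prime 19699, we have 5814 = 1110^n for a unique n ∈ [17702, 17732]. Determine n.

17721

Compute 1110^17702 mod 19699 = 19322, then multiply by 1110 repeatedly:
  1110^17702=19322  1110^17703=14908  1110^17704=720  1110^17705=11240  1110^17706=6933
  1110^17707=13020  1110^17708=12833  1110^17709=2253  1110^17710=18756  1110^17711=17016
  1110^17712=16118  1110^17713=4288  1110^17714=12221  1110^17715=12398  1110^17716=11878
  1110^17717=5949  1110^17718=4225  1110^17719=1388  1110^17720=4158  1110^17721=5814
Found 5814 at exponent 17721.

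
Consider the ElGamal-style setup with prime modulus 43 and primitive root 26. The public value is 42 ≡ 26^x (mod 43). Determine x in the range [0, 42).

21

Baby-step giant-step with m = ceil(sqrt(42)) = 7.
Baby table (26^j mod 43 for j=0..6):
  0:1  1:26  2:31  3:32  4:15  5:3  6:35
Giant step factor: 26^(-7) ≡ 37 (mod 43).
Scan 42·37^i mod 43 for i = 0, 1, …:
  i=0: 42   i=1: 6   i=2: 7   i=3: 1
Match at i=3, j=0: x = 3·7 + 0 = 21.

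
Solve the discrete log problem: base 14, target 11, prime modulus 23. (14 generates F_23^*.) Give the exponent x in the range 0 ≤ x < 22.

13

Successive powers of 14 modulo 23:
  14^0=1  14^1=14  14^2=12  14^3=7  14^4=6  14^5=15
  14^6=3  14^7=19  14^8=13  14^9=21  14^10=18  14^11=22
  14^12=9  14^13=11
So 14^13 ≡ 11 (mod 23), giving x = 13.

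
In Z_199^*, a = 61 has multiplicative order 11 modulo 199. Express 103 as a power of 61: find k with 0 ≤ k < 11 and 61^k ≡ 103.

5

Successive powers of 61 modulo 199:
  61^0=1  61^1=61  61^2=139  61^3=121  61^4=18  61^5=103
So 61^5 ≡ 103 (mod 199), giving k = 5.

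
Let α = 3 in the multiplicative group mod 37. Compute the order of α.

The order of 3 must divide p − 1 = 36 = 2^2 · 3^2.
Divisors: 1, 2, 3, 4, 6, 9, 12, 18, 36.
Check each in increasing order: 3^1 ≡ 3;  3^2 ≡ 9;  3^3 ≡ 27;  3^4 ≡ 7;  3^6 ≡ 26;  3^9 ≡ 36;  3^12 ≡ 10;  3^18 ≡ 1.
Smallest exponent giving 1 is 18.

18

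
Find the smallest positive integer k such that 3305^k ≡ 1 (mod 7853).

The order of 3305 must divide p − 1 = 7852 = 2^2 · 13 · 151.
Divisors: 1, 2, 4, 13, 26, 52, 151, 302, 604, 1963, 3926, 7852.
Check each in increasing order: 3305^1 ≡ 3305;  3305^2 ≡ 7355;  3305^4 ≡ 4561;  3305^13 ≡ 2254;  3305^26 ≡ 7478;  3305^52 ≡ 7124;  3305^151 ≡ 6448;  3305^302 ≡ 2922;  3305^604 ≡ 1873;  3305^1963 ≡ 1.
Smallest exponent giving 1 is 1963.

1963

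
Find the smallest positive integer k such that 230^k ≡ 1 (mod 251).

The order of 230 must divide p − 1 = 250 = 2 · 5^3.
Divisors: 1, 2, 5, 10, 25, 50, 125, 250.
Check each in increasing order: 230^1 ≡ 230;  230^2 ≡ 190;  230^5 ≡ 171;  230^10 ≡ 125;  230^25 ≡ 231;  230^50 ≡ 149;  230^125 ≡ 250;  230^250 ≡ 1.
Smallest exponent giving 1 is 250.

250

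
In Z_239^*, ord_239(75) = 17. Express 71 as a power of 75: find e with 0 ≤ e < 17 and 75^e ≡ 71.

Successive powers of 75 modulo 239:
  75^0=1  75^1=75  75^2=128  75^3=40  75^4=132  75^5=101
  75^6=166  75^7=22  75^8=216  75^9=187  75^10=163  75^11=36
  75^12=71
So 75^12 ≡ 71 (mod 239), giving e = 12.

12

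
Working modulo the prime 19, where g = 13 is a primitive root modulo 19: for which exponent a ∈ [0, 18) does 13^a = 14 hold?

5

Successive powers of 13 modulo 19:
  13^0=1  13^1=13  13^2=17  13^3=12  13^4=4  13^5=14
So 13^5 ≡ 14 (mod 19), giving a = 5.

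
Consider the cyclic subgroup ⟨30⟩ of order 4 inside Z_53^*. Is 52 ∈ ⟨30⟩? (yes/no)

⟨30⟩ has order 4; its elements mod 53 are {1, 23, 30, 52}.
52 is in this set.

yes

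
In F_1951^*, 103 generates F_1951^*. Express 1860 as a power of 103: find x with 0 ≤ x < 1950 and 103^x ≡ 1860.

1475

Baby-step giant-step with m = ceil(sqrt(1950)) = 45.
Baby table (103^j mod 1951 for j=0..44):
  0:1  1:103  2:854  3:167  4:1593  5:195  6:575  7:695
  8:1349  9:426  10:956  11:918  12:906  13:1621  14:1128  15:1075
  16:1469  17:1080  18:33  19:1448  20:868  21:1609  22:1843  23:582
  24:1416  25:1474  26:1595  27:401  28:332  29:1029  30:633  31:816
  32:155  33:357  34:1653  35:522  36:1089  37:960  38:1330  39:420
  40:338  41:1647  42:1855  43:1818  44:1909
Giant step factor: 103^(-45) ≡ 658 (mod 1951).
Scan 1860·658^i mod 1951 for i = 0, 1, …:
  i=0: 1860   i=1: 603   i=2: 721   i=3: 325
  i=4: 1191   i=5: 1327   i=6: 1069   i=7: 1042
  i=8: 835   i=9: 1199     …   i=31: 1086
  i=32: 522
Match at i=32, j=35: x = 32·45 + 35 = 1475.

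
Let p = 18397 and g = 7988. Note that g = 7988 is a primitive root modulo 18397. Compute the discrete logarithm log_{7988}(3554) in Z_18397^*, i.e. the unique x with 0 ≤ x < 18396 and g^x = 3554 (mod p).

Baby-step giant-step with m = ceil(sqrt(18396)) = 136.
Baby table (7988^j mod 18397 for j=0..135):
  0:1  1:7988  2:7348  3:9394  4:16306  5:1568  6:15224  7:5142
  8:12192  9:14375  10:11823  11:10323  12:4770  13:2573  14:3675  15:12685
  16:15501  17:10178  18:5521  19:4139  20:2923  21:3131  22:8905  23:10338
  24:14208  25:2411  26:15806  27:18114  28:2227  29:17774  30:9063  31:3049
  32:16181  33:14903  34:16574  35:8300  36:16009  37:2345  38:3714  39:11468
  40:7721  41:8604  42:15957  43:10100  44:7955  45:1302  46:6071  47:656
  48:15380  49:274  50:17866  51:8079  52:16773  53:15770  54:6501  55:13654
  56:10736  57:10751  58:1792  59:1630  60:13761  61:793  62:5916  63:13512
  64:17054  65:15964  66:10825  67:4200  68:11869  69:9831  70:11632  71:11566
  72:17871  73:11225  74:16719  75:7549  76:14443  77:3097  78:13268  79:18064
  80:7561  81:18314  82:17685  83:15614  84:11369  85:7980  86:17032  87:5801
  88:14742  89:18296  90:2680  91:12129  92:7850  93:8824  94:7205  95:7724
  96:14171  97:1207  98:1488  99:1682  100:6006  101:14949  102:16082  103:15162
  104:6605  105:16541  106:2254  107:12686  108:5092  109:17526  110:14915  111:2048
  112:4491  113:18355  114:14047  115:4133  116:10186  117:14234  118:7732  119:4487
  120:4800  121:3052  122:3351  123:153  124:7962  125:2027  126:2316  127:11223
  128:743  129:11250  130:14052  131:7279  132:10132  133:6013  134:15674  135:12327
Giant step factor: 7988^(-136) ≡ 961 (mod 18397).
Scan 3554·961^i mod 18397 for i = 0, 1, …:
  i=0: 3554   i=1: 11949   i=2: 3261   i=3: 6331
  i=4: 13081   i=5: 5690   i=6: 4181   i=7: 7395
  i=8: 5353   i=9: 11470     …   i=82: 15585
  i=83: 2027
Match at i=83, j=125: x = 83·136 + 125 = 11413.

11413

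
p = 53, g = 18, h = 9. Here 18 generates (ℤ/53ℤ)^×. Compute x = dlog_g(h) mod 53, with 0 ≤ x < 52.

Baby-step giant-step with m = ceil(sqrt(52)) = 8.
Baby table (18^j mod 53 for j=0..7):
  0:1  1:18  2:6  3:2  4:36  5:12  6:4  7:19
Giant step factor: 18^(-8) ≡ 42 (mod 53).
Scan 9·42^i mod 53 for i = 0, 1, …:
  i=0: 9   i=1: 7   i=2: 29   i=3: 52
  i=4: 11   i=5: 38   i=6: 6
Match at i=6, j=2: x = 6·8 + 2 = 50.

50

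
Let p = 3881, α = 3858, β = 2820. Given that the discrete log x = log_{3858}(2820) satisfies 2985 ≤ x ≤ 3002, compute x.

2985

Compute 3858^2985 mod 3881 = 2820, then multiply by 3858 repeatedly:
  3858^2985=2820
Found 2820 at exponent 2985.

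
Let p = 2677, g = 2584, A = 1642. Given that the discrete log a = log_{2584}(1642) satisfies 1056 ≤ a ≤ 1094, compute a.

1071

Compute 2584^1056 mod 2677 = 1990, then multiply by 2584 repeatedly:
  2584^1056=1990  2584^1057=2320  2584^1058=1077  2584^1059=1565  2584^1060=1690
  2584^1061=773  2584^1062=390  2584^1063=1208  2584^1064=90  2584^1065=2338
  2584^1066=2080  2584^1067=1981  2584^1068=480  2584^1069=869  2584^1070=2170
  2584^1071=1642
Found 1642 at exponent 1071.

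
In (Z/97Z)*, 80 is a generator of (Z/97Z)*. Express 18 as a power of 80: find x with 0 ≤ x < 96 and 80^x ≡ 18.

30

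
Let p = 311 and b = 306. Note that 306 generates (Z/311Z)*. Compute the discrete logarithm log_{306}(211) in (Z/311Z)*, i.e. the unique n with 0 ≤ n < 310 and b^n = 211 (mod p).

Baby-step giant-step with m = ceil(sqrt(310)) = 18.
Baby table (306^j mod 311 for j=0..17):
  0:1  1:306  2:25  3:186  4:3  5:296  6:75  7:247
  8:9  9:266  10:225  11:119  12:27  13:176  14:53  15:46
  16:81  17:217
Giant step factor: 306^(-18) ≡ 178 (mod 311).
Scan 211·178^i mod 311 for i = 0, 1, …:
  i=0: 211   i=1: 238   i=2: 68   i=3: 286
  i=4: 215   i=5: 17   i=6: 227   i=7: 287
  i=8: 82   i=9: 290   i=10: 305   i=11: 176
Match at i=11, j=13: n = 11·18 + 13 = 211.

211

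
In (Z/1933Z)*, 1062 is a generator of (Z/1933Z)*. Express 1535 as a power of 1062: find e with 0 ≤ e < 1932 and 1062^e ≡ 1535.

1914

Baby-step giant-step with m = ceil(sqrt(1932)) = 44.
Baby table (1062^j mod 1933 for j=0..43):
  0:1  1:1062  2:905  3:409  4:1366  5:942  6:1043  7:57
  8:611  9:1327  10:117  11:542  12:1503  13:1461  14:1316  15:33
  16:252  17:870  18:1899  19:619  20:158  21:1558  22:1881  23:833
  24:1265  25:1928  26:489  27:1274  28:1821  29:902  30:1089  31:584
  32:1648  33:811  34:1097  35:1348  36:1156  37:217  38:427  39:1152
  40:1768  41:673  42:1449  43:170
Giant step factor: 1062^(-44) ≡ 351 (mod 1933).
Scan 1535·351^i mod 1933 for i = 0, 1, …:
  i=0: 1535   i=1: 1411   i=2: 413   i=3: 1921
  i=4: 1587   i=5: 333   i=6: 903   i=7: 1874
  i=8: 554   i=9: 1154     …   i=42: 501
  i=43: 1881
Match at i=43, j=22: e = 43·44 + 22 = 1914.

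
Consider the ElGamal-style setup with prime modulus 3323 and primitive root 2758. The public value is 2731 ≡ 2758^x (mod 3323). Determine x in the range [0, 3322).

Baby-step giant-step with m = ceil(sqrt(3322)) = 58.
Baby table (2758^j mod 3323 for j=0..57):
  0:1  1:2758  2:217  3:346  4:567  5:1976  6:88  7:125
  8:2481  9:541  10:51  11:1092  12:1098  13:1031  14:2333  15:1086
  16:1165  17:3052  18:257  19:1007  20:2601  21:2524  22:2830  23:2736
  24:2678  25:2218  26:2924  27:2794  28:3138  29:1512  30:3054  31:2450
  32:1441  33:3293  34:335  35:136  36:2912  37:2928  38:534  39:683
  40:2896  41:1999  42:385  43:1793  44:470  45:290  46:2300  47:3116
  48:650  49:1603  50:1484  51:2259  52:3020  53:1722  54:709  55:1498
  56:995  57:2735
Giant step factor: 2758^(-58) ≡ 2783 (mod 3323).
Scan 2731·2783^i mod 3323 for i = 0, 1, …:
  i=0: 2731   i=1: 672   i=2: 2650   i=3: 1213
  i=4: 2934   i=5: 711   i=6: 1528   i=7: 2307
  i=8: 345   i=9: 3111   i=10: 1498
Match at i=10, j=55: x = 10·58 + 55 = 635.

635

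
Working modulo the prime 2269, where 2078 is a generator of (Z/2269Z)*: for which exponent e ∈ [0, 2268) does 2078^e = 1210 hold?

1305

Baby-step giant-step with m = ceil(sqrt(2268)) = 48.
Baby table (2078^j mod 2269 for j=0..47):
  0:1  1:2078  2:177  3:228  4:1832  5:1783  6:2066  7:200
  8:373  9:1365  10:220  11:1091  12:367  13:242  14:1427  15:1992
  16:720  17:889  18:376  19:792  20:751  21:1775  22:1325  23:1053
  24:818  25:323  26:1839  27:446  28:1036  29:1796  30:1852  31:232
  32:1068  33:222  34:709  35:721  36:698  37:553  38:1020  39:314
  40:1289  41:1122  42:1253  43:1191  44:1688  45:2059  46:1537  47:1403
Giant step factor: 2078^(-48) ≡ 1660 (mod 2269).
Scan 1210·1660^i mod 2269 for i = 0, 1, …:
  i=0: 1210   i=1: 535   i=2: 921   i=3: 1823
  i=4: 1603   i=5: 1712   i=6: 1132   i=7: 388
  i=8: 1953   i=9: 1848     …   i=26: 76
  i=27: 1365
Match at i=27, j=9: e = 27·48 + 9 = 1305.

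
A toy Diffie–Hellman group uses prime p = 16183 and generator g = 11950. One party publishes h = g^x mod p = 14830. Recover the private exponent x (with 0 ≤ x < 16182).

Baby-step giant-step with m = ceil(sqrt(16182)) = 128.
Baby table (11950^j mod 16183 for j=0..127):
  0:1  1:11950  2:3708  3:1546  4:9897  5:3786  6:11215  7:7827
  8:11093  9:6397  10:11841  11:11981  12:1949  13:3213  14:9274  15:3116
  16:15300  17:15649  18:10985  19:10437  20:15952  21:6843  22:1151  23:15083
  24:11779  25:15499  26:14798  27:4459  28:10614  29:11129  30:15839  31:15865
  32:2905  33:2215  34:10045  35:8439  36:9777  37:10073  38:3196  39:320
  40:4812  41:5201  42:9230  43:11355  44:13978  45:12357  46:12458  47:5683
  48:7982  49:2298  50:14732  51:8726  52:8631  53:6191  54:9957  55:8734
  56:7133  57:3489  58:6142  59:6995  60:5055  61:12294  62:4026  63:14824
  64:7682  65:9924  66:2776  67:14233  68:1020  69:3201  70:11521  71:7169
  72:12931  73:10166  74:14102  75:5321  76:2943  77:3191  78:5302  79:2455
  80:13654  81:8294  82:8608  83:6452  84:5588  85:5542  86:6064  87:13509
  88:7125  89:4987  90:8844  91:10810  92:6794  93:14372  94:11404  95:757
  96:16036  97:7297  98:5146  99:15483  100:1611  101:9863  102:2061  103:14607
  104:3812  105:14438  106:7137  107:2740  108:4791  109:13179  110:12277  111:11255
  112:337  113:13766  114:3505  115:3146  116:1591  117:13608  118:8816  119:16053
  120:68  121:3450  122:9399  123:8030  124:9493  125:14703  126:2019  127:14380
Giant step factor: 11950^(-128) ≡ 9271 (mod 16183).
Scan 14830·9271^i mod 16183 for i = 0, 1, …:
  i=0: 14830   i=1: 14345   i=2: 601   i=3: 4919
  i=4: 355   i=5: 6056   i=6: 6349   i=7: 4008
  i=8: 2000   i=9: 12465     …   i=109: 10659
  i=110: 6191
Match at i=110, j=53: x = 110·128 + 53 = 14133.

14133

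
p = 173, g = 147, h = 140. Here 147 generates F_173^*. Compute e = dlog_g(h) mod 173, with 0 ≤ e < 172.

68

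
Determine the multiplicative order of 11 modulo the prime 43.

The order of 11 must divide p − 1 = 42 = 2 · 3 · 7.
Divisors: 1, 2, 3, 6, 7, 14, 21, 42.
Check each in increasing order: 11^1 ≡ 11;  11^2 ≡ 35;  11^3 ≡ 41;  11^6 ≡ 4;  11^7 ≡ 1.
Smallest exponent giving 1 is 7.

7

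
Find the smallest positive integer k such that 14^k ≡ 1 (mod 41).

The order of 14 must divide p − 1 = 40 = 2^3 · 5.
Divisors: 1, 2, 4, 5, 8, 10, 20, 40.
Check each in increasing order: 14^1 ≡ 14;  14^2 ≡ 32;  14^4 ≡ 40;  14^5 ≡ 27;  14^8 ≡ 1.
Smallest exponent giving 1 is 8.

8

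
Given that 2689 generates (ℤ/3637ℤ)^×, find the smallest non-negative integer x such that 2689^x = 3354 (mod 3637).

647

Baby-step giant-step with m = ceil(sqrt(3636)) = 61.
Baby table (2689^j mod 3637 for j=0..60):
  0:1  1:2689  2:365  3:3132  4:2293  5:1162  6:435  7:2238
  8:2384  9:2182  10:917  11:3564  12:101  13:2451  14:495  15:3550
  16:2462  17:978  18:291  19:544  20:742  21:2162  22:1692  23:3538
  24:2927  25:235  26:2714  27:2124  28:1346  29:579  30:295  31:389
  32:2202  33:142  34:3590  35:912  36:1030  37:1913  38:1339  39:3578
  40:1377  41:287  42:699  43:2919  44:545  45:3431  46:2527  47:1187
  48:2194  49:452  50:670  51:1315  52:871  53:3528  54:1496  55:222
  56:490  57:1016  58:637  59:3503  60:3374
Giant step factor: 2689^(-61) ≡ 2092 (mod 3637).
Scan 3354·2092^i mod 3637 for i = 0, 1, …:
  i=0: 3354   i=1: 795   i=2: 1031   i=3: 111
  i=4: 3081   i=5: 688   i=6: 2681   i=7: 398
  i=8: 3380   i=9: 632   i=10: 1913
Match at i=10, j=37: x = 10·61 + 37 = 647.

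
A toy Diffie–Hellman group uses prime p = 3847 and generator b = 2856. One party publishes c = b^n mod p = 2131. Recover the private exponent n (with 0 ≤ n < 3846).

1092

Baby-step giant-step with m = ceil(sqrt(3846)) = 63.
Baby table (2856^j mod 3847 for j=0..62):
  0:1  1:2856  2:1096  3:2565  4:952  5:2930  6:855  7:2882
  8:2259  9:285  10:2243  11:753  12:95  13:2030  14:251  15:1314
  16:1959  17:1366  18:438  19:653  20:3020  21:146  22:1500  23:2289
  24:1331  25:500  26:763  27:1726  28:1449  29:2819  30:3140  31:483
  32:2222  33:2329  34:161  35:2023  36:3341  37:1336  38:3239  39:2396
  40:3010  41:2362  42:2081  43:3568  44:3352  45:1976  46:3754  47:3682
  48:1941  49:3816  50:3792  51:647  52:1272  53:1264  54:1498  55:424
  56:2986  57:3064  58:2706  59:3560  60:3586  61:902  62:2469
Giant step factor: 2856^(-63) ≡ 2432 (mod 3847).
Scan 2131·2432^i mod 3847 for i = 0, 1, …:
  i=0: 2131   i=1: 683   i=2: 2999   i=3: 3503
  i=4: 2038   i=5: 1480   i=6: 2415   i=7: 2758
  i=8: 2135   i=9: 2717     …   i=16: 2686
  i=17: 146
Match at i=17, j=21: n = 17·63 + 21 = 1092.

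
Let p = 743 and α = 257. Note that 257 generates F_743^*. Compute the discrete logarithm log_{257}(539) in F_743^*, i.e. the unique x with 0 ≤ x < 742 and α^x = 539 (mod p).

Baby-step giant-step with m = ceil(sqrt(742)) = 28.
Baby table (257^j mod 743 for j=0..27):
  0:1  1:257  2:665  3:15  4:140  5:316  6:225  7:614
  8:282  9:403  10:294  11:515  12:101  13:695  14:295  15:29
  16:23  17:710  18:435  19:345  20:248  21:581  22:717  23:5
  24:542  25:353  26:75  27:700
Giant step factor: 257^(-28) ≡ 166 (mod 743).
Scan 539·166^i mod 743 for i = 0, 1, …:
  i=0: 539   i=1: 314   i=2: 114   i=3: 349
  i=4: 723   i=5: 395   i=6: 186   i=7: 413
  i=8: 202   i=9: 97     …   i=24: 503
  i=25: 282
Match at i=25, j=8: x = 25·28 + 8 = 708.

708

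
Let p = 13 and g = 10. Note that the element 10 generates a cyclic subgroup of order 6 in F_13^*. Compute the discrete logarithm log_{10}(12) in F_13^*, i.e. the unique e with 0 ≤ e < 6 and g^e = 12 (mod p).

Successive powers of 10 modulo 13:
  10^0=1  10^1=10  10^2=9  10^3=12
So 10^3 ≡ 12 (mod 13), giving e = 3.

3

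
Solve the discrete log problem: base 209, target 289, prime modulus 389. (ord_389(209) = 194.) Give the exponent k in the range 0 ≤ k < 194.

126

Baby-step giant-step with m = ceil(sqrt(194)) = 14.
Baby table (209^j mod 389 for j=0..13):
  0:1  1:209  2:113  3:277  4:321  5:181  6:96  7:225
  8:345  9:140  10:85  11:260  12:269  13:205
Giant step factor: 209^(-14) ≡ 290 (mod 389).
Scan 289·290^i mod 389 for i = 0, 1, …:
  i=0: 289   i=1: 175   i=2: 180   i=3: 74
  i=4: 65   i=5: 178   i=6: 272   i=7: 302
  i=8: 55   i=9: 1
Match at i=9, j=0: k = 9·14 + 0 = 126.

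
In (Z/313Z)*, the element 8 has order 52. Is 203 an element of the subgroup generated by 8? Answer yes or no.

203 ∈ ⟨8⟩ iff 203^52 ≡ 1 (mod 313), since |⟨8⟩| = 52.
203^52 mod 313 = 99.
Since 99 ≠ 1, 203 does not lie in the subgroup.

no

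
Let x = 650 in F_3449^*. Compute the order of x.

The order of 650 must divide p − 1 = 3448 = 2^3 · 431.
Divisors: 1, 2, 4, 8, 431, 862, 1724, 3448.
Check each in increasing order: 650^1 ≡ 650;  650^2 ≡ 1722;  650^4 ≡ 2593;  650^8 ≡ 1548;  650^431 ≡ 1122;  650^862 ≡ 3448;  650^1724 ≡ 1.
Smallest exponent giving 1 is 1724.

1724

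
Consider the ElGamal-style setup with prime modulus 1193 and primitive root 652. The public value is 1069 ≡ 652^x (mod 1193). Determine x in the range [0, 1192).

Baby-step giant-step with m = ceil(sqrt(1192)) = 35.
Baby table (652^j mod 1193 for j=0..34):
  0:1  1:652  2:396  3:504  4:533  5:353  6:1100  7:207
  8:155  9:848  10:537  11:575  12:298  13:1030  14:1094  15:1067
  16:165  17:210  18:918  19:843  20:856  21:981  22:164  23:751
  24:522  25:339  26:323  27:628  28:257  29:544  30:367  31:684
  32:979  33:53  34:1152
Giant step factor: 652^(-35) ≡ 27 (mod 1193).
Scan 1069·27^i mod 1193 for i = 0, 1, …:
  i=0: 1069   i=1: 231   i=2: 272   i=3: 186
  i=4: 250   i=5: 785   i=6: 914   i=7: 818
  i=8: 612   i=9: 1015     …   i=27: 694
  i=28: 843
Match at i=28, j=19: x = 28·35 + 19 = 999.

999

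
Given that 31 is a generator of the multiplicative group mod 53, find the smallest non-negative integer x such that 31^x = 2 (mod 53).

41

Baby-step giant-step with m = ceil(sqrt(52)) = 8.
Baby table (31^j mod 53 for j=0..7):
  0:1  1:31  2:7  3:5  4:49  5:35  6:25  7:33
Giant step factor: 31^(-8) ≡ 10 (mod 53).
Scan 2·10^i mod 53 for i = 0, 1, …:
  i=0: 2   i=1: 20   i=2: 41   i=3: 39
  i=4: 19   i=5: 31
Match at i=5, j=1: x = 5·8 + 1 = 41.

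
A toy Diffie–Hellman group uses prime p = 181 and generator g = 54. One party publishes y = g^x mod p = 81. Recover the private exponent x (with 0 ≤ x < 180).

Baby-step giant-step with m = ceil(sqrt(180)) = 14.
Baby table (54^j mod 181 for j=0..13):
  0:1  1:54  2:20  3:175  4:38  5:61  6:36  7:134
  8:177  9:146  10:101  11:24  12:29  13:118
Giant step factor: 54^(-14) ≡ 137 (mod 181).
Scan 81·137^i mod 181 for i = 0, 1, …:
  i=0: 81   i=1: 56   i=2: 70   i=3: 178
  i=4: 132   i=5: 165   i=6: 161   i=7: 156
  i=8: 14   i=9: 108   i=10: 135   i=11: 33
  i=12: 177
Match at i=12, j=8: x = 12·14 + 8 = 176.

176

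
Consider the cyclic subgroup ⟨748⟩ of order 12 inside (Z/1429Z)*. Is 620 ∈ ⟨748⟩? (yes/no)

yes

620 ∈ ⟨748⟩ iff 620^12 ≡ 1 (mod 1429), since |⟨748⟩| = 12.
620^12 mod 1429 = 1.
Since 1 = 1, 620 lies in the subgroup.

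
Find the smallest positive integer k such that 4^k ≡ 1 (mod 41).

10

The order of 4 must divide p − 1 = 40 = 2^3 · 5.
Divisors: 1, 2, 4, 5, 8, 10, 20, 40.
Check each in increasing order: 4^1 ≡ 4;  4^2 ≡ 16;  4^4 ≡ 10;  4^5 ≡ 40;  4^8 ≡ 18;  4^10 ≡ 1.
Smallest exponent giving 1 is 10.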